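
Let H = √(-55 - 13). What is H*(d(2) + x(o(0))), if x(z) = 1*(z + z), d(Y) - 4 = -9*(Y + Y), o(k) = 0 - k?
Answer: -64*I*√17 ≈ -263.88*I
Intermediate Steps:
o(k) = -k
d(Y) = 4 - 18*Y (d(Y) = 4 - 9*(Y + Y) = 4 - 18*Y)
H = 2*I*√17 (H = √(-68) = 2*I*√17 ≈ 8.2462*I)
x(z) = 2*z (x(z) = 1*(2*z) = 2*z)
H*(d(2) + x(o(0))) = (2*I*√17)*((4 - 18*2) + 2*(-1*0)) = (2*I*√17)*((4 - 36) + 2*0) = (2*I*√17)*(-32 + 0) = (2*I*√17)*(-32) = -64*I*√17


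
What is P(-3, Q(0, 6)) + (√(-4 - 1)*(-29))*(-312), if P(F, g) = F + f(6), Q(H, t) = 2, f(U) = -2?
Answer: -5 + 9048*I*√5 ≈ -5.0 + 20232.0*I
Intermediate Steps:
P(F, g) = -2 + F (P(F, g) = F - 2 = -2 + F)
P(-3, Q(0, 6)) + (√(-4 - 1)*(-29))*(-312) = (-2 - 3) + (√(-4 - 1)*(-29))*(-312) = -5 + (√(-5)*(-29))*(-312) = -5 + ((I*√5)*(-29))*(-312) = -5 - 29*I*√5*(-312) = -5 + 9048*I*√5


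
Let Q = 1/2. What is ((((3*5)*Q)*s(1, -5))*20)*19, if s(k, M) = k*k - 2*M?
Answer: 31350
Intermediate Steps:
Q = 1/2 ≈ 0.50000
s(k, M) = k**2 - 2*M
((((3*5)*Q)*s(1, -5))*20)*19 = ((((3*5)*(1/2))*(1**2 - 2*(-5)))*20)*19 = (((15*(1/2))*(1 + 10))*20)*19 = (((15/2)*11)*20)*19 = ((165/2)*20)*19 = 1650*19 = 31350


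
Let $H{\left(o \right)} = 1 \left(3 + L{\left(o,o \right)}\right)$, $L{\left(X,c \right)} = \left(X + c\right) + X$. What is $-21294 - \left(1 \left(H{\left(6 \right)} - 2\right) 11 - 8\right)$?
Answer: $-21495$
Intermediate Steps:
$L{\left(X,c \right)} = c + 2 X$
$H{\left(o \right)} = 3 + 3 o$ ($H{\left(o \right)} = 1 \left(3 + \left(o + 2 o\right)\right) = 1 \left(3 + 3 o\right) = 3 + 3 o$)
$-21294 - \left(1 \left(H{\left(6 \right)} - 2\right) 11 - 8\right) = -21294 - \left(1 \left(\left(3 + 3 \cdot 6\right) - 2\right) 11 - 8\right) = -21294 - \left(1 \left(\left(3 + 18\right) - 2\right) 11 - 8\right) = -21294 - \left(1 \left(21 - 2\right) 11 - 8\right) = -21294 - \left(1 \cdot 19 \cdot 11 - 8\right) = -21294 - \left(19 \cdot 11 - 8\right) = -21294 - \left(209 - 8\right) = -21294 - 201 = -21495$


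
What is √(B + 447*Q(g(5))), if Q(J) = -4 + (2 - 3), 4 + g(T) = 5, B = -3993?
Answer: 6*I*√173 ≈ 78.918*I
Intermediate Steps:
g(T) = 1 (g(T) = -4 + 5 = 1)
Q(J) = -5 (Q(J) = -4 - 1 = -5)
√(B + 447*Q(g(5))) = √(-3993 + 447*(-5)) = √(-3993 - 2235) = √(-6228) = 6*I*√173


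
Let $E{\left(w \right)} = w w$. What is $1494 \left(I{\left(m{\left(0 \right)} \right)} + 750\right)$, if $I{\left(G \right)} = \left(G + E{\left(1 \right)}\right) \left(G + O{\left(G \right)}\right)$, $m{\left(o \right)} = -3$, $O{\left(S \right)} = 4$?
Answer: $1117512$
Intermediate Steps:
$E{\left(w \right)} = w^{2}$
$I{\left(G \right)} = \left(1 + G\right) \left(4 + G\right)$ ($I{\left(G \right)} = \left(G + 1^{2}\right) \left(G + 4\right) = \left(G + 1\right) \left(4 + G\right) = \left(1 + G\right) \left(4 + G\right)$)
$1494 \left(I{\left(m{\left(0 \right)} \right)} + 750\right) = 1494 \left(\left(4 + \left(-3\right)^{2} + 5 \left(-3\right)\right) + 750\right) = 1494 \left(\left(4 + 9 - 15\right) + 750\right) = 1494 \left(-2 + 750\right) = 1494 \cdot 748 = 1117512$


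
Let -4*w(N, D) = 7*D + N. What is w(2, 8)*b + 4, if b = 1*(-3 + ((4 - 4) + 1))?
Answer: 33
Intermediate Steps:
w(N, D) = -7*D/4 - N/4 (w(N, D) = -(7*D + N)/4 = -(N + 7*D)/4 = -7*D/4 - N/4)
b = -2 (b = 1*(-3 + (0 + 1)) = 1*(-3 + 1) = 1*(-2) = -2)
w(2, 8)*b + 4 = (-7/4*8 - 1/4*2)*(-2) + 4 = (-14 - 1/2)*(-2) + 4 = -29/2*(-2) + 4 = 29 + 4 = 33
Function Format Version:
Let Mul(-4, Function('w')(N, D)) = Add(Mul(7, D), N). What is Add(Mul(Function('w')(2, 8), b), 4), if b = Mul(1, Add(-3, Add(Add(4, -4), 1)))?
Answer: 33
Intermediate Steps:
Function('w')(N, D) = Add(Mul(Rational(-7, 4), D), Mul(Rational(-1, 4), N)) (Function('w')(N, D) = Mul(Rational(-1, 4), Add(Mul(7, D), N)) = Mul(Rational(-1, 4), Add(N, Mul(7, D))) = Add(Mul(Rational(-7, 4), D), Mul(Rational(-1, 4), N)))
b = -2 (b = Mul(1, Add(-3, Add(0, 1))) = Mul(1, Add(-3, 1)) = Mul(1, -2) = -2)
Add(Mul(Function('w')(2, 8), b), 4) = Add(Mul(Add(Mul(Rational(-7, 4), 8), Mul(Rational(-1, 4), 2)), -2), 4) = Add(Mul(Add(-14, Rational(-1, 2)), -2), 4) = Add(Mul(Rational(-29, 2), -2), 4) = Add(29, 4) = 33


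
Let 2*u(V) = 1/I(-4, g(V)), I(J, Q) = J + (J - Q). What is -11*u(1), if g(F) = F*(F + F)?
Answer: 11/20 ≈ 0.55000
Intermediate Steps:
g(F) = 2*F² (g(F) = F*(2*F) = 2*F²)
I(J, Q) = -Q + 2*J
u(V) = 1/(2*(-8 - 2*V²)) (u(V) = 1/(2*(-2*V² + 2*(-4))) = 1/(2*(-2*V² - 8)) = 1/(2*(-8 - 2*V²)))
-11*u(1) = -(-11)/(16 + 4*1²) = -(-11)/(16 + 4*1) = -(-11)/(16 + 4) = -(-11)/20 = -11*(-1/20) = 11/20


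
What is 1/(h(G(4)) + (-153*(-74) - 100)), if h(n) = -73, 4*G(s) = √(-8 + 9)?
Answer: 1/11149 ≈ 8.9694e-5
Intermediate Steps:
G(s) = ¼ (G(s) = √(-8 + 9)/4 = √1/4 = (¼)*1 = ¼)
1/(h(G(4)) + (-153*(-74) - 100)) = 1/(-73 + (-153*(-74) - 100)) = 1/(-73 + (11322 - 100)) = 1/(-73 + 11222) = 1/11149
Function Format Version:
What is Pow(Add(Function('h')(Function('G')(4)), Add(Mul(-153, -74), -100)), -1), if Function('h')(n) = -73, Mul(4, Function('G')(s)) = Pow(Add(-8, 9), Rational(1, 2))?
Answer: Rational(1, 11149) ≈ 8.9694e-5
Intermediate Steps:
Function('G')(s) = Rational(1, 4) (Function('G')(s) = Mul(Rational(1, 4), Pow(Add(-8, 9), Rational(1, 2))) = Mul(Rational(1, 4), Pow(1, Rational(1, 2))) = Mul(Rational(1, 4), 1) = Rational(1, 4))
Pow(Add(Function('h')(Function('G')(4)), Add(Mul(-153, -74), -100)), -1) = Pow(Add(-73, Add(Mul(-153, -74), -100)), -1) = Pow(Add(-73, Add(11322, -100)), -1) = Pow(Add(-73, 11222), -1) = Pow(11149, -1) = Rational(1, 11149)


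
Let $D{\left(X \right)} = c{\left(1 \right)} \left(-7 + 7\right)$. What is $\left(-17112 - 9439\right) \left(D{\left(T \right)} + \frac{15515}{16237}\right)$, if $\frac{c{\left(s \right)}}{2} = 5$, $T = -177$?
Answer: $- \frac{411938765}{16237} \approx -25370.0$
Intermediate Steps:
$c{\left(s \right)} = 10$ ($c{\left(s \right)} = 2 \cdot 5 = 10$)
$D{\left(X \right)} = 0$ ($D{\left(X \right)} = 10 \left(-7 + 7\right) = 10 \cdot 0 = 0$)
$\left(-17112 - 9439\right) \left(D{\left(T \right)} + \frac{15515}{16237}\right) = \left(-17112 - 9439\right) \left(0 + \frac{15515}{16237}\right) = - 26551 \left(0 + 15515 \cdot \frac{1}{16237}\right) = - 26551 \left(0 + \frac{15515}{16237}\right) = \left(-26551\right) \frac{15515}{16237} = - \frac{411938765}{16237}$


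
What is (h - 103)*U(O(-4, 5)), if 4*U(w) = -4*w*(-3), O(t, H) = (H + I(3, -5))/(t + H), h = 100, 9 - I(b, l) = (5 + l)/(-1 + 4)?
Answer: -126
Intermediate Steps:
I(b, l) = 22/3 - l/3 (I(b, l) = 9 - (5 + l)/(-1 + 4) = 9 - (5 + l)/3 = 9 - (5/3 + l/3) = 9 + (-5/3 - l/3) = 22/3 - l/3)
O(t, H) = (9 + H)/(H + t) (O(t, H) = (H + (22/3 - ⅓*(-5)))/(t + H) = (H + (22/3 + 5/3))/(H + t) = (H + 9)/(H + t) = (9 + H)/(H + t))
U(w) = 3*w (U(w) = (-4*w*(-3))/4 = (12*w)/4 = 3*w)
(h - 103)*U(O(-4, 5)) = (100 - 103)*(3*((9 + 5)/(5 - 4))) = -9*14/1 = -9*1*14 = -9*14 = -3*42 = -126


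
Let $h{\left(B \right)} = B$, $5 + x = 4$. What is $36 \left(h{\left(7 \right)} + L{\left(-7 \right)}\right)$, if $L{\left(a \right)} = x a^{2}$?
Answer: $-1512$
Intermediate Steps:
$x = -1$ ($x = -5 + 4 = -1$)
$L{\left(a \right)} = - a^{2}$
$36 \left(h{\left(7 \right)} + L{\left(-7 \right)}\right) = 36 \left(7 - \left(-7\right)^{2}\right) = 36 \left(7 - 49\right) = 36 \left(-42\right) = -1512$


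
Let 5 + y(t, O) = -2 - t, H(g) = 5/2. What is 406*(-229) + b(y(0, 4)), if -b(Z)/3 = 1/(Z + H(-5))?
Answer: -278920/3 ≈ -92973.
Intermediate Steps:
H(g) = 5/2 (H(g) = 5*(½) = 5/2)
y(t, O) = -7 - t (y(t, O) = -5 + (-2 - t) = -7 - t)
b(Z) = -3/(5/2 + Z) (b(Z) = -3/(Z + 5/2) = -3/(5/2 + Z))
406*(-229) + b(y(0, 4)) = 406*(-229) - 6/(5 + 2*(-7 - 1*0)) = -92974 - 6/(5 + 2*(-7 + 0)) = -92974 - 6/(5 + 2*(-7)) = -92974 - 6/(5 - 14) = -92974 - 6/(-9) = -92974 - 6*(-⅑) = -92974 + ⅔ = -278920/3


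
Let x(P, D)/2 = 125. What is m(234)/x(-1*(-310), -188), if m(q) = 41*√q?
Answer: 123*√26/250 ≈ 2.5087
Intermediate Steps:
x(P, D) = 250 (x(P, D) = 2*125 = 250)
m(234)/x(-1*(-310), -188) = (41*√234)/250 = (41*(3*√26))*(1/250) = (123*√26)*(1/250) = 123*√26/250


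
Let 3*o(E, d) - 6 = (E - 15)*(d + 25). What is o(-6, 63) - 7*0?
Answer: -614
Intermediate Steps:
o(E, d) = 2 + (-15 + E)*(25 + d)/3 (o(E, d) = 2 + ((E - 15)*(d + 25))/3 = 2 + ((-15 + E)*(25 + d))/3 = 2 + (-15 + E)*(25 + d)/3)
o(-6, 63) - 7*0 = (-123 - 5*63 + (25/3)*(-6) + (⅓)*(-6)*63) - 7*0 = (-123 - 315 - 50 - 126) + 0 = -614 + 0 = -614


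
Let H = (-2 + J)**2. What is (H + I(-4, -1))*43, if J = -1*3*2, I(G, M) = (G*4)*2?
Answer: 1376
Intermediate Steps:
I(G, M) = 8*G (I(G, M) = (4*G)*2 = 8*G)
J = -6 (J = -3*2 = -6)
H = 64 (H = (-2 - 6)**2 = (-8)**2 = 64)
(H + I(-4, -1))*43 = (64 + 8*(-4))*43 = (64 - 32)*43 = 32*43 = 1376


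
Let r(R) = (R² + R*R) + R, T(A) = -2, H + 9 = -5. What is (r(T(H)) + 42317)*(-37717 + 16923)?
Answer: -880064462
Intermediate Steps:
H = -14 (H = -9 - 5 = -14)
r(R) = R + 2*R² (r(R) = (R² + R²) + R = 2*R² + R = R + 2*R²)
(r(T(H)) + 42317)*(-37717 + 16923) = (-2*(1 + 2*(-2)) + 42317)*(-37717 + 16923) = (-2*(1 - 4) + 42317)*(-20794) = (-2*(-3) + 42317)*(-20794) = (6 + 42317)*(-20794) = 42323*(-20794) = -880064462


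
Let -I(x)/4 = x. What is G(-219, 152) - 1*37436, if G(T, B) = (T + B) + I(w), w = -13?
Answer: -37451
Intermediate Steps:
I(x) = -4*x
G(T, B) = 52 + B + T (G(T, B) = (T + B) - 4*(-13) = (B + T) + 52 = 52 + B + T)
G(-219, 152) - 1*37436 = (52 + 152 - 219) - 1*37436 = -15 - 37436 = -37451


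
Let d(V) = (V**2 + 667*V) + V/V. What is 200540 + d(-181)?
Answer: 112575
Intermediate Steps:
d(V) = 1 + V**2 + 667*V (d(V) = (V**2 + 667*V) + 1 = 1 + V**2 + 667*V)
200540 + d(-181) = 200540 + (1 + (-181)**2 + 667*(-181)) = 200540 + (1 + 32761 - 120727) = 200540 - 87965 = 112575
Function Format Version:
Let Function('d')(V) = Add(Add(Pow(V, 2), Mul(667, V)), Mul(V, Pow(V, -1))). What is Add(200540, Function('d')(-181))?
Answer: 112575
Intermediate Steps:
Function('d')(V) = Add(1, Pow(V, 2), Mul(667, V)) (Function('d')(V) = Add(Add(Pow(V, 2), Mul(667, V)), 1) = Add(1, Pow(V, 2), Mul(667, V)))
Add(200540, Function('d')(-181)) = Add(200540, Add(1, Pow(-181, 2), Mul(667, -181))) = Add(200540, Add(1, 32761, -120727)) = Add(200540, -87965) = 112575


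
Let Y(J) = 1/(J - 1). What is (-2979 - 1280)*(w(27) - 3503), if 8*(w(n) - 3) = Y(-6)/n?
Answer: 22538632259/1512 ≈ 1.4906e+7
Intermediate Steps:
Y(J) = 1/(-1 + J)
w(n) = 3 - 1/(56*n) (w(n) = 3 + (1/((-1 - 6)*n))/8 = 3 + (1/((-7)*n))/8 = 3 + (-1/(7*n))/8 = 3 - 1/(56*n))
(-2979 - 1280)*(w(27) - 3503) = (-2979 - 1280)*((3 - 1/56/27) - 3503) = -4259*((3 - 1/56*1/27) - 3503) = -4259*((3 - 1/1512) - 3503) = -4259*(4535/1512 - 3503) = -4259*(-5292001/1512) = 22538632259/1512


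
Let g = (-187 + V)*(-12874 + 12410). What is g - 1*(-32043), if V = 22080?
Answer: -10126309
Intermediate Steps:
g = -10158352 (g = (-187 + 22080)*(-12874 + 12410) = 21893*(-464) = -10158352)
g - 1*(-32043) = -10158352 - 1*(-32043) = -10158352 + 32043 = -10126309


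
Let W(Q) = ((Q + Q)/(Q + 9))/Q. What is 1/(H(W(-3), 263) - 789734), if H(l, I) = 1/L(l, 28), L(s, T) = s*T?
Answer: -28/22112549 ≈ -1.2662e-6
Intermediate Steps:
L(s, T) = T*s
W(Q) = 2/(9 + Q) (W(Q) = ((2*Q)/(9 + Q))/Q = (2*Q/(9 + Q))/Q = 2/(9 + Q))
H(l, I) = 1/(28*l)
1/(H(W(-3), 263) - 789734) = 1/(1/(28*((2/(9 - 3)))) - 789734) = 1/(1/(28*((2/6))) - 789734) = 1/(1/(28*((2*(1/6)))) - 789734) = 1/(1/(28*(1/3)) - 789734) = 1/((1/28)*3 - 789734) = 1/(3/28 - 789734) = 1/(-22112549/28) = -28/22112549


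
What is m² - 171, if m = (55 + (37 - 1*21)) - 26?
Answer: 1854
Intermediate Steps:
m = 45 (m = (55 + (37 - 21)) - 26 = (55 + 16) - 26 = 71 - 26 = 45)
m² - 171 = 45² - 171 = 2025 - 171 = 1854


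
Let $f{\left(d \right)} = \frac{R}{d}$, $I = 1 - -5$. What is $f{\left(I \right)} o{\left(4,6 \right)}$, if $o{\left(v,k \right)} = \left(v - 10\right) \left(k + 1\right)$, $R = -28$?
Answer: $196$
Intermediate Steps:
$I = 6$ ($I = 1 + 5 = 6$)
$f{\left(d \right)} = - \frac{28}{d}$
$o{\left(v,k \right)} = \left(1 + k\right) \left(-10 + v\right)$ ($o{\left(v,k \right)} = \left(v - 10\right) \left(1 + k\right) = \left(-10 + v\right) \left(1 + k\right) = \left(1 + k\right) \left(-10 + v\right)$)
$f{\left(I \right)} o{\left(4,6 \right)} = - \frac{28}{6} \left(-10 + 4 - 60 + 6 \cdot 4\right) = \left(-28\right) \frac{1}{6} \left(-10 + 4 - 60 + 24\right) = \left(- \frac{14}{3}\right) \left(-42\right) = 196$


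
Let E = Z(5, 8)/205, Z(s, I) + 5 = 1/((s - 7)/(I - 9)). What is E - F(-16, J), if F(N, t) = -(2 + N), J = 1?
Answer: -5749/410 ≈ -14.022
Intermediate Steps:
Z(s, I) = -5 + (-9 + I)/(-7 + s) (Z(s, I) = -5 + 1/((s - 7)/(I - 9)) = -5 + 1/((-7 + s)/(-9 + I)) = -5 + (-9 + I)/(-7 + s))
F(N, t) = -2 - N
E = -9/410 (E = ((26 + 8 - 5*5)/(-7 + 5))/205 = ((26 + 8 - 25)/(-2))*(1/205) = -½*9*(1/205) = -9/2*1/205 = -9/410 ≈ -0.021951)
E - F(-16, J) = -9/410 - (-2 - 1*(-16)) = -9/410 - (-2 + 16) = -9/410 - 1*14 = -9/410 - 14 = -5749/410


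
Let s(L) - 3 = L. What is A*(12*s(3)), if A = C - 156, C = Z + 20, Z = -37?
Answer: -12456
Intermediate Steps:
s(L) = 3 + L
C = -17 (C = -37 + 20 = -17)
A = -173 (A = -17 - 156 = -173)
A*(12*s(3)) = -2076*(3 + 3) = -2076*6 = -173*72 = -12456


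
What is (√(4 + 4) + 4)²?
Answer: 24 + 16*√2 ≈ 46.627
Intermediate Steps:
(√(4 + 4) + 4)² = (√8 + 4)² = (2*√2 + 4)² = (4 + 2*√2)²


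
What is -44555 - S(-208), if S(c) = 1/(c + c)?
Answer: -18534879/416 ≈ -44555.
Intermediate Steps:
S(c) = 1/(2*c)
-44555 - S(-208) = -44555 - 1/(2*(-208)) = -44555 - (-1)/(2*208) = -44555 - 1*(-1/416) = -44555 + 1/416 = -18534879/416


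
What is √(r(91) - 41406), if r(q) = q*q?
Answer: 25*I*√53 ≈ 182.0*I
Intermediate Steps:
r(q) = q²
√(r(91) - 41406) = √(91² - 41406) = √(8281 - 41406) = √(-33125) = 25*I*√53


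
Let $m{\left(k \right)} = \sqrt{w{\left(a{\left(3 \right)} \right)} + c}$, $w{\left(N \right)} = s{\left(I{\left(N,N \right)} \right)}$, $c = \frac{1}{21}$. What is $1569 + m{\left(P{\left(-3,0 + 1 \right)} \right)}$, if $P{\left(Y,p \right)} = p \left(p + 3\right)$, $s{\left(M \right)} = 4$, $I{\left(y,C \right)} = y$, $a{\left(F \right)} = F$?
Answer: $1569 + \frac{\sqrt{1785}}{21} \approx 1571.0$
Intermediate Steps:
$P{\left(Y,p \right)} = p \left(3 + p\right)$
$c = \frac{1}{21} \approx 0.047619$
$w{\left(N \right)} = 4$
$m{\left(k \right)} = \frac{\sqrt{1785}}{21}$ ($m{\left(k \right)} = \sqrt{4 + \frac{1}{21}} = \sqrt{\frac{85}{21}} = \frac{\sqrt{1785}}{21}$)
$1569 + m{\left(P{\left(-3,0 + 1 \right)} \right)} = 1569 + \frac{\sqrt{1785}}{21}$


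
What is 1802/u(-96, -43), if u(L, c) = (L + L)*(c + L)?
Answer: 901/13344 ≈ 0.067521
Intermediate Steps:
u(L, c) = 2*L*(L + c) (u(L, c) = (2*L)*(L + c) = 2*L*(L + c))
1802/u(-96, -43) = 1802/((2*(-96)*(-96 - 43))) = 1802/((2*(-96)*(-139))) = 1802/26688 = 1802*(1/26688) = 901/13344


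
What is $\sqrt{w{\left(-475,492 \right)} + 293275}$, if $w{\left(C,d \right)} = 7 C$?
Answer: $5 \sqrt{11598} \approx 538.47$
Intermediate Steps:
$\sqrt{w{\left(-475,492 \right)} + 293275} = \sqrt{7 \left(-475\right) + 293275} = \sqrt{-3325 + 293275} = \sqrt{289950} = 5 \sqrt{11598}$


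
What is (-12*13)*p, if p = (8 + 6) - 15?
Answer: 156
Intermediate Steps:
p = -1 (p = 14 - 15 = -1)
(-12*13)*p = -12*13*(-1) = -156*(-1) = 156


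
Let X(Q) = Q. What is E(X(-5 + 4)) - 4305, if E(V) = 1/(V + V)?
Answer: -8611/2 ≈ -4305.5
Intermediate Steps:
E(V) = 1/(2*V)
E(X(-5 + 4)) - 4305 = 1/(2*(-5 + 4)) - 4305 = (½)/(-1) - 4305 = (½)*(-1) - 4305 = -½ - 4305 = -8611/2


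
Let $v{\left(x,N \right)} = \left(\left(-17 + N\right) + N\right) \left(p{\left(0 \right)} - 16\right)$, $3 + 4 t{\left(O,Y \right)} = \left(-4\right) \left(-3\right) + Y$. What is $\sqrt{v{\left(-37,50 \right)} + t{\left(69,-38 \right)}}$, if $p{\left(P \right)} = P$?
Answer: $\frac{7 i \sqrt{109}}{2} \approx 36.541 i$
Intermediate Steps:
$t{\left(O,Y \right)} = \frac{9}{4} + \frac{Y}{4}$ ($t{\left(O,Y \right)} = - \frac{3}{4} + \frac{\left(-4\right) \left(-3\right) + Y}{4} = - \frac{3}{4} + \frac{12 + Y}{4} = - \frac{3}{4} + \left(3 + \frac{Y}{4}\right) = \frac{9}{4} + \frac{Y}{4}$)
$v{\left(x,N \right)} = 272 - 32 N$ ($v{\left(x,N \right)} = \left(\left(-17 + N\right) + N\right) \left(0 - 16\right) = \left(-17 + 2 N\right) \left(-16\right) = 272 - 32 N$)
$\sqrt{v{\left(-37,50 \right)} + t{\left(69,-38 \right)}} = \sqrt{\left(272 - 1600\right) + \left(\frac{9}{4} + \frac{1}{4} \left(-38\right)\right)} = \sqrt{\left(272 - 1600\right) + \left(\frac{9}{4} - \frac{19}{2}\right)} = \sqrt{-1328 - \frac{29}{4}} = \sqrt{- \frac{5341}{4}} = \frac{7 i \sqrt{109}}{2}$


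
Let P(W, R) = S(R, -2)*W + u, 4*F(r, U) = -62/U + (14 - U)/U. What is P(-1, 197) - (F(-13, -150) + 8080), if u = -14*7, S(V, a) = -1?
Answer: -817683/100 ≈ -8176.8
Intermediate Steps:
F(r, U) = -31/(2*U) + (14 - U)/(4*U) (F(r, U) = (-62/U + (14 - U)/U)/4 = -31/(2*U) + (14 - U)/(4*U))
u = -98
P(W, R) = -98 - W (P(W, R) = -W - 98 = -98 - W)
P(-1, 197) - (F(-13, -150) + 8080) = (-98 - 1*(-1)) - ((¼)*(-48 - 1*(-150))/(-150) + 8080) = (-98 + 1) - ((¼)*(-1/150)*(-48 + 150) + 8080) = -97 - ((¼)*(-1/150)*102 + 8080) = -97 - (-17/100 + 8080) = -97 - 1*807983/100 = -97 - 807983/100 = -817683/100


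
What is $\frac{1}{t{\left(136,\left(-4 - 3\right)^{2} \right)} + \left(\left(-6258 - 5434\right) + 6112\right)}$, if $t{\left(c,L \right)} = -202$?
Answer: $- \frac{1}{5782} \approx -0.00017295$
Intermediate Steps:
$\frac{1}{t{\left(136,\left(-4 - 3\right)^{2} \right)} + \left(\left(-6258 - 5434\right) + 6112\right)} = \frac{1}{-202 + \left(\left(-6258 - 5434\right) + 6112\right)} = \frac{1}{-202 + \left(-11692 + 6112\right)} = \frac{1}{-202 - 5580} = \frac{1}{-5782} = - \frac{1}{5782}$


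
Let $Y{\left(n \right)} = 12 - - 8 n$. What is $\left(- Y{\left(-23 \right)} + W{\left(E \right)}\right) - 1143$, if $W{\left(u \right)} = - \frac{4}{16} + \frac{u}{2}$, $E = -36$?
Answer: $- \frac{3957}{4} \approx -989.25$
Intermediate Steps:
$W{\left(u \right)} = - \frac{1}{4} + \frac{u}{2}$ ($W{\left(u \right)} = \left(-4\right) \frac{1}{16} + u \frac{1}{2} = - \frac{1}{4} + \frac{u}{2}$)
$Y{\left(n \right)} = 12 + 8 n$
$\left(- Y{\left(-23 \right)} + W{\left(E \right)}\right) - 1143 = \left(- (12 + 8 \left(-23\right)) + \left(- \frac{1}{4} + \frac{1}{2} \left(-36\right)\right)\right) - 1143 = \left(- (12 - 184) - \frac{73}{4}\right) - 1143 = \left(\left(-1\right) \left(-172\right) - \frac{73}{4}\right) - 1143 = \left(172 - \frac{73}{4}\right) - 1143 = \frac{615}{4} - 1143 = - \frac{3957}{4}$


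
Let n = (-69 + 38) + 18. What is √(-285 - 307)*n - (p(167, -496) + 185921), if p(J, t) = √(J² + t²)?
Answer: -185921 - √273905 - 52*I*√37 ≈ -1.8644e+5 - 316.3*I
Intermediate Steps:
n = -13 (n = -31 + 18 = -13)
√(-285 - 307)*n - (p(167, -496) + 185921) = √(-285 - 307)*(-13) - (√(167² + (-496)²) + 185921) = √(-592)*(-13) - (√(27889 + 246016) + 185921) = (4*I*√37)*(-13) - (√273905 + 185921) = -52*I*√37 - (185921 + √273905) = -52*I*√37 + (-185921 - √273905) = -185921 - √273905 - 52*I*√37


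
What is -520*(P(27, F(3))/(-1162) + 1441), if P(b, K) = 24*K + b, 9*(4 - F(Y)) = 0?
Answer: -435322940/581 ≈ -7.4927e+5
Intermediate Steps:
F(Y) = 4 (F(Y) = 4 - ⅑*0 = 4 + 0 = 4)
P(b, K) = b + 24*K
-520*(P(27, F(3))/(-1162) + 1441) = -520*((27 + 24*4)/(-1162) + 1441) = -520*((27 + 96)*(-1/1162) + 1441) = -520*(123*(-1/1162) + 1441) = -520*(-123/1162 + 1441) = -520*1674319/1162 = -435322940/581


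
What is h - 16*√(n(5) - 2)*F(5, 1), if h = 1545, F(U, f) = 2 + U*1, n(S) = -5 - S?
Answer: 1545 - 224*I*√3 ≈ 1545.0 - 387.98*I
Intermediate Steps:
F(U, f) = 2 + U
h - 16*√(n(5) - 2)*F(5, 1) = 1545 - 16*√((-5 - 1*5) - 2)*(2 + 5) = 1545 - 16*√((-5 - 5) - 2)*7 = 1545 - 16*√(-10 - 2)*7 = 1545 - 16*√(-12)*7 = 1545 - 16*(2*I*√3)*7 = 1545 - 32*I*√3*7 = 1545 - 224*I*√3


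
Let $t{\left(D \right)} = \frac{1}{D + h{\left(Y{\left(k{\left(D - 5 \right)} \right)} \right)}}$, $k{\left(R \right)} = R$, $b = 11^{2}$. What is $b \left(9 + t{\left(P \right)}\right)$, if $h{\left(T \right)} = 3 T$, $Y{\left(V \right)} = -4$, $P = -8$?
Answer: $\frac{21659}{20} \approx 1082.9$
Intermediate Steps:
$b = 121$
$t{\left(D \right)} = \frac{1}{-12 + D}$ ($t{\left(D \right)} = \frac{1}{D + 3 \left(-4\right)} = \frac{1}{D - 12} = \frac{1}{-12 + D}$)
$b \left(9 + t{\left(P \right)}\right) = 121 \left(9 + \frac{1}{-12 - 8}\right) = 121 \left(9 + \frac{1}{-20}\right) = 121 \left(9 - \frac{1}{20}\right) = 121 \cdot \frac{179}{20} = \frac{21659}{20}$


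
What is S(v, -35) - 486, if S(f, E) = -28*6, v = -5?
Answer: -654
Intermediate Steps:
S(f, E) = -168
S(v, -35) - 486 = -168 - 486 = -654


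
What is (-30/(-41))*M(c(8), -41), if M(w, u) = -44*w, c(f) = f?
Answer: -10560/41 ≈ -257.56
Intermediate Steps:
(-30/(-41))*M(c(8), -41) = (-30/(-41))*(-44*8) = -30*(-1/41)*(-352) = (30/41)*(-352) = -10560/41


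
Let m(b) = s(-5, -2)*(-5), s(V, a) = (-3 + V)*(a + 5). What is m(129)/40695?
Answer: 8/2713 ≈ 0.0029488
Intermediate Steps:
s(V, a) = (-3 + V)*(5 + a)
m(b) = 120 (m(b) = (-15 - 3*(-2) + 5*(-5) - 5*(-2))*(-5) = (-15 + 6 - 25 + 10)*(-5) = -24*(-5) = 120)
m(129)/40695 = 120/40695 = 120*(1/40695) = 8/2713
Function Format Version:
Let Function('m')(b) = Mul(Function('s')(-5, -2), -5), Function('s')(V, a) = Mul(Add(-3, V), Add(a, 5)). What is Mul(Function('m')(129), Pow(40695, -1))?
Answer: Rational(8, 2713) ≈ 0.0029488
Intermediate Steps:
Function('s')(V, a) = Mul(Add(-3, V), Add(5, a))
Function('m')(b) = 120 (Function('m')(b) = Mul(Add(-15, Mul(-3, -2), Mul(5, -5), Mul(-5, -2)), -5) = Mul(Add(-15, 6, -25, 10), -5) = Mul(-24, -5) = 120)
Mul(Function('m')(129), Pow(40695, -1)) = Mul(120, Pow(40695, -1)) = Mul(120, Rational(1, 40695)) = Rational(8, 2713)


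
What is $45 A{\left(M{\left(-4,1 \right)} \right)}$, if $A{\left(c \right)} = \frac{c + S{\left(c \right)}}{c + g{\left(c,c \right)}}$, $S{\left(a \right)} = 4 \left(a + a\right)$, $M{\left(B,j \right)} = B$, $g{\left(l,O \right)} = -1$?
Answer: $324$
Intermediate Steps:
$S{\left(a \right)} = 8 a$ ($S{\left(a \right)} = 4 \cdot 2 a = 8 a$)
$A{\left(c \right)} = \frac{9 c}{-1 + c}$ ($A{\left(c \right)} = \frac{c + 8 c}{c - 1} = \frac{9 c}{-1 + c}$)
$45 A{\left(M{\left(-4,1 \right)} \right)} = 45 \cdot 9 \left(-4\right) \frac{1}{-1 - 4} = 45 \cdot 9 \left(-4\right) \frac{1}{-5} = 45 \cdot 9 \left(-4\right) \left(- \frac{1}{5}\right) = 45 \cdot \frac{36}{5} = 324$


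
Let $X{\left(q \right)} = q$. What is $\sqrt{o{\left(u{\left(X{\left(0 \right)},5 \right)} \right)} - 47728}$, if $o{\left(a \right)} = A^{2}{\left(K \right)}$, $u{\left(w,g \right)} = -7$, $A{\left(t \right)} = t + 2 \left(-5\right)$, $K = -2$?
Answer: $4 i \sqrt{2974} \approx 218.14 i$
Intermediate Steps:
$A{\left(t \right)} = -10 + t$ ($A{\left(t \right)} = t - 10 = -10 + t$)
$o{\left(a \right)} = 144$ ($o{\left(a \right)} = \left(-10 - 2\right)^{2} = \left(-12\right)^{2} = 144$)
$\sqrt{o{\left(u{\left(X{\left(0 \right)},5 \right)} \right)} - 47728} = \sqrt{144 - 47728} = \sqrt{-47584} = 4 i \sqrt{2974}$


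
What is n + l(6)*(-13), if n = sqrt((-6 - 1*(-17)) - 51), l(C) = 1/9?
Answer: -13/9 + 2*I*sqrt(10) ≈ -1.4444 + 6.3246*I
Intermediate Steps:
l(C) = 1/9
n = 2*I*sqrt(10) (n = sqrt((-6 + 17) - 51) = sqrt(11 - 51) = sqrt(-40) = 2*I*sqrt(10) ≈ 6.3246*I)
n + l(6)*(-13) = 2*I*sqrt(10) + (1/9)*(-13) = 2*I*sqrt(10) - 13/9 = -13/9 + 2*I*sqrt(10)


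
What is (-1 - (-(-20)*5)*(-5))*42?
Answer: 20958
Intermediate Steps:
(-1 - (-(-20)*5)*(-5))*42 = (-1 - (-5*(-20))*(-5))*42 = (-1 - 100*(-5))*42 = (-1 - 1*(-500))*42 = (-1 + 500)*42 = 499*42 = 20958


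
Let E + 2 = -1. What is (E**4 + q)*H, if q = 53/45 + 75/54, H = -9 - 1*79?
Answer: -110308/15 ≈ -7353.9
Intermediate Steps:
E = -3 (E = -2 - 1 = -3)
H = -88 (H = -9 - 79 = -88)
q = 77/30 (q = 53*(1/45) + 75*(1/54) = 53/45 + 25/18 = 77/30 ≈ 2.5667)
(E**4 + q)*H = ((-3)**4 + 77/30)*(-88) = (81 + 77/30)*(-88) = (2507/30)*(-88) = -110308/15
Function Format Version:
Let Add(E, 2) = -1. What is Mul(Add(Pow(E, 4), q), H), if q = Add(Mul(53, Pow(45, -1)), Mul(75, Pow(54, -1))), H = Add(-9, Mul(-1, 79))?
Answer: Rational(-110308, 15) ≈ -7353.9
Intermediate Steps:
E = -3 (E = Add(-2, -1) = -3)
H = -88 (H = Add(-9, -79) = -88)
q = Rational(77, 30) (q = Add(Mul(53, Rational(1, 45)), Mul(75, Rational(1, 54))) = Add(Rational(53, 45), Rational(25, 18)) = Rational(77, 30) ≈ 2.5667)
Mul(Add(Pow(E, 4), q), H) = Mul(Add(Pow(-3, 4), Rational(77, 30)), -88) = Mul(Add(81, Rational(77, 30)), -88) = Mul(Rational(2507, 30), -88) = Rational(-110308, 15)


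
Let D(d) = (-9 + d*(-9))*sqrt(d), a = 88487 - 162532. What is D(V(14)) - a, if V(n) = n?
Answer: 74045 - 135*sqrt(14) ≈ 73540.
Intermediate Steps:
a = -74045
D(d) = sqrt(d)*(-9 - 9*d) (D(d) = (-9 - 9*d)*sqrt(d) = sqrt(d)*(-9 - 9*d))
D(V(14)) - a = 9*sqrt(14)*(-1 - 1*14) - 1*(-74045) = 9*sqrt(14)*(-1 - 14) + 74045 = 9*sqrt(14)*(-15) + 74045 = -135*sqrt(14) + 74045 = 74045 - 135*sqrt(14)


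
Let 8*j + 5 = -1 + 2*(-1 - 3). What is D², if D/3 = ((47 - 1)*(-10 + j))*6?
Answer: 94653441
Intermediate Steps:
j = -7/4 (j = -5/8 + (-1 + 2*(-1 - 3))/8 = -5/8 + (-1 + 2*(-4))/8 = -5/8 + (-1 - 8)/8 = -5/8 + (⅛)*(-9) = -5/8 - 9/8 = -7/4 ≈ -1.7500)
D = -9729 (D = 3*(((47 - 1)*(-10 - 7/4))*6) = 3*((46*(-47/4))*6) = 3*(-1081/2*6) = 3*(-3243) = -9729)
D² = (-9729)² = 94653441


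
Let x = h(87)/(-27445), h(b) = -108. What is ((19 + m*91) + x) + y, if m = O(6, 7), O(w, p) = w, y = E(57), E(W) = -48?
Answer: 14189173/27445 ≈ 517.00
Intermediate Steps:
y = -48
m = 6
x = 108/27445 (x = -108/(-27445) = -108*(-1/27445) = 108/27445 ≈ 0.0039351)
((19 + m*91) + x) + y = ((19 + 6*91) + 108/27445) - 48 = ((19 + 546) + 108/27445) - 48 = (565 + 108/27445) - 48 = 15506533/27445 - 48 = 14189173/27445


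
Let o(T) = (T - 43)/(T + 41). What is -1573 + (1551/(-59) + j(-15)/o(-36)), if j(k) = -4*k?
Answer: -7471982/4661 ≈ -1603.1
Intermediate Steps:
o(T) = (-43 + T)/(41 + T)
-1573 + (1551/(-59) + j(-15)/o(-36)) = -1573 + (1551/(-59) + (-4*(-15))/(((-43 - 36)/(41 - 36)))) = -1573 + (1551*(-1/59) + 60/((-79/5))) = -1573 + (-1551/59 + 60/(((⅕)*(-79)))) = -1573 + (-1551/59 + 60/(-79/5)) = -1573 + (-1551/59 + 60*(-5/79)) = -1573 + (-1551/59 - 300/79) = -1573 - 140229/4661 = -7471982/4661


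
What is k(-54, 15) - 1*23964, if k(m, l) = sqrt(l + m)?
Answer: -23964 + I*sqrt(39) ≈ -23964.0 + 6.245*I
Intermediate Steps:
k(-54, 15) - 1*23964 = sqrt(15 - 54) - 1*23964 = sqrt(-39) - 23964 = I*sqrt(39) - 23964 = -23964 + I*sqrt(39)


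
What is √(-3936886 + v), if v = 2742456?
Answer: I*√1194430 ≈ 1092.9*I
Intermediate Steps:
√(-3936886 + v) = √(-3936886 + 2742456) = √(-1194430) = I*√1194430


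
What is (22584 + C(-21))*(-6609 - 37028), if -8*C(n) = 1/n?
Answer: -165563708981/168 ≈ -9.8550e+8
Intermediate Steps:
C(n) = -1/(8*n)
(22584 + C(-21))*(-6609 - 37028) = (22584 - 1/8/(-21))*(-6609 - 37028) = (22584 - 1/8*(-1/21))*(-43637) = (22584 + 1/168)*(-43637) = (3794113/168)*(-43637) = -165563708981/168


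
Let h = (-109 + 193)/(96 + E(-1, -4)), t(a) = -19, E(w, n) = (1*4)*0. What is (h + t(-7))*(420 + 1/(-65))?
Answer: -791671/104 ≈ -7612.2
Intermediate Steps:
E(w, n) = 0 (E(w, n) = 4*0 = 0)
h = 7/8 (h = (-109 + 193)/(96 + 0) = 84/96 = 84*(1/96) = 7/8 ≈ 0.87500)
(h + t(-7))*(420 + 1/(-65)) = (7/8 - 19)*(420 + 1/(-65)) = -145*(420 - 1/65)/8 = -145/8*27299/65 = -791671/104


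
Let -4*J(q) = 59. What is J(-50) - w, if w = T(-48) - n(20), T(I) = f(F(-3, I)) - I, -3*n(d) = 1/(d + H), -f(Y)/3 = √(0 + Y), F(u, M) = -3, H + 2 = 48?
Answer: -24851/396 + 3*I*√3 ≈ -62.755 + 5.1962*I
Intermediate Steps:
H = 46 (H = -2 + 48 = 46)
f(Y) = -3*√Y (f(Y) = -3*√(0 + Y) = -3*√Y)
J(q) = -59/4 (J(q) = -¼*59 = -59/4)
n(d) = -1/(3*(46 + d)) (n(d) = -1/(3*(d + 46)) = -1/(3*(46 + d)))
T(I) = -I - 3*I*√3 (T(I) = -3*I*√3 - I = -I - 3*I*√3)
w = 9505/198 - 3*I*√3 (w = (-1*(-48) - 3*I*√3) - (-1)/(138 + 3*20) = (48 - 3*I*√3) - (-1)/(138 + 60) = (48 - 3*I*√3) - (-1)/198 = (48 - 3*I*√3) - 1*(-1/198) = (48 - 3*I*√3) + 1/198 = 9505/198 - 3*I*√3 ≈ 48.005 - 5.1962*I)
J(-50) - w = -59/4 - (9505/198 - 3*I*√3) = -59/4 + (-9505/198 + 3*I*√3) = -24851/396 + 3*I*√3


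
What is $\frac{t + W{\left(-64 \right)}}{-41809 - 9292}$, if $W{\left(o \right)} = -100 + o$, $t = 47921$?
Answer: $- \frac{47757}{51101} \approx -0.93456$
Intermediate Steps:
$\frac{t + W{\left(-64 \right)}}{-41809 - 9292} = \frac{47921 - 164}{-41809 - 9292} = \frac{47921 - 164}{-51101} = 47757 \left(- \frac{1}{51101}\right) = - \frac{47757}{51101}$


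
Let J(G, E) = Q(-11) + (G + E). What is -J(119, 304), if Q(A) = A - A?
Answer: -423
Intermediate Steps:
Q(A) = 0
J(G, E) = E + G (J(G, E) = 0 + (G + E) = 0 + (E + G) = E + G)
-J(119, 304) = -(304 + 119) = -1*423 = -423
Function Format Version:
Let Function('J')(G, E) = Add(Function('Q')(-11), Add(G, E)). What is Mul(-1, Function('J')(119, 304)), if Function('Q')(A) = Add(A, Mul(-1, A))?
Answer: -423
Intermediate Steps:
Function('Q')(A) = 0
Function('J')(G, E) = Add(E, G) (Function('J')(G, E) = Add(0, Add(G, E)) = Add(0, Add(E, G)) = Add(E, G))
Mul(-1, Function('J')(119, 304)) = Mul(-1, Add(304, 119)) = Mul(-1, 423) = -423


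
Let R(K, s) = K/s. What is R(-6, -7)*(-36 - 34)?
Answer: -60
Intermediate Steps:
R(-6, -7)*(-36 - 34) = (-6/(-7))*(-36 - 34) = -6*(-⅐)*(-70) = (6/7)*(-70) = -60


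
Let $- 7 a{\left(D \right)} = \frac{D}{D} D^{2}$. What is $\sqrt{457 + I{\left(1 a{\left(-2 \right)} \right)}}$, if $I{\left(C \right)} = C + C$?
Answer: $\frac{\sqrt{22337}}{7} \approx 21.351$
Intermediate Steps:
$a{\left(D \right)} = - \frac{D^{2}}{7}$ ($a{\left(D \right)} = - \frac{\frac{D}{D} D^{2}}{7} = - \frac{1 D^{2}}{7} = - \frac{D^{2}}{7}$)
$I{\left(C \right)} = 2 C$
$\sqrt{457 + I{\left(1 a{\left(-2 \right)} \right)}} = \sqrt{457 + 2 \cdot 1 \left(- \frac{\left(-2\right)^{2}}{7}\right)} = \sqrt{457 + 2 \cdot 1 \left(\left(- \frac{1}{7}\right) 4\right)} = \sqrt{457 + 2 \cdot 1 \left(- \frac{4}{7}\right)} = \sqrt{457 + 2 \left(- \frac{4}{7}\right)} = \sqrt{457 - \frac{8}{7}} = \sqrt{\frac{3191}{7}} = \frac{\sqrt{22337}}{7}$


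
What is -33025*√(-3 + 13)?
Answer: -33025*√10 ≈ -1.0443e+5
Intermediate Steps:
-33025*√(-3 + 13) = -33025*√10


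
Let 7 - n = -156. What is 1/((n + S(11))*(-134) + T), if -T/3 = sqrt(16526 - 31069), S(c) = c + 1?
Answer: I/(-23450*I + 3*sqrt(14543)) ≈ -4.2634e-5 + 6.5775e-7*I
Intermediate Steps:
n = 163 (n = 7 - 1*(-156) = 7 + 156 = 163)
S(c) = 1 + c
T = -3*I*sqrt(14543) (T = -3*sqrt(16526 - 31069) = -3*I*sqrt(14543) ≈ -361.78*I)
1/((n + S(11))*(-134) + T) = 1/((163 + (1 + 11))*(-134) - 3*I*sqrt(14543)) = 1/((163 + 12)*(-134) - 3*I*sqrt(14543)) = 1/(175*(-134) - 3*I*sqrt(14543)) = 1/(-23450 - 3*I*sqrt(14543))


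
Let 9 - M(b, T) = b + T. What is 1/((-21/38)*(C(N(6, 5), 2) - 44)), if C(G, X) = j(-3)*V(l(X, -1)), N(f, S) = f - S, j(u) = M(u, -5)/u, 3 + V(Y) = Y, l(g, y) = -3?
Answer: 19/105 ≈ 0.18095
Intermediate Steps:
M(b, T) = 9 - T - b (M(b, T) = 9 - (b + T) = 9 - (T + b) = 9 + (-T - b) = 9 - T - b)
V(Y) = -3 + Y
j(u) = (14 - u)/u (j(u) = (9 - 1*(-5) - u)/u = (9 + 5 - u)/u = (14 - u)/u)
C(G, X) = 34 (C(G, X) = ((14 - 1*(-3))/(-3))*(-3 - 3) = -(14 + 3)/3*(-6) = -1/3*17*(-6) = -17/3*(-6) = 34)
1/((-21/38)*(C(N(6, 5), 2) - 44)) = 1/((-21/38)*(34 - 44)) = 1/(-21*1/38*(-10)) = 1/(-21/38*(-10)) = 1/(105/19) = 19/105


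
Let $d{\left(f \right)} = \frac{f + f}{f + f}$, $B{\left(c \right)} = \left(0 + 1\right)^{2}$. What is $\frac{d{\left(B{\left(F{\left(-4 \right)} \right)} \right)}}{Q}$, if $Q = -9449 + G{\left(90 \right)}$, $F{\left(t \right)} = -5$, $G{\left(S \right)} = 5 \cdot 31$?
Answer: $- \frac{1}{9294} \approx -0.0001076$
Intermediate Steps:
$G{\left(S \right)} = 155$
$B{\left(c \right)} = 1$ ($B{\left(c \right)} = 1^{2} = 1$)
$d{\left(f \right)} = 1$ ($d{\left(f \right)} = \frac{2 f}{2 f} = 2 f \frac{1}{2 f} = 1$)
$Q = -9294$ ($Q = -9449 + 155 = -9294$)
$\frac{d{\left(B{\left(F{\left(-4 \right)} \right)} \right)}}{Q} = 1 \frac{1}{-9294} = 1 \left(- \frac{1}{9294}\right) = - \frac{1}{9294}$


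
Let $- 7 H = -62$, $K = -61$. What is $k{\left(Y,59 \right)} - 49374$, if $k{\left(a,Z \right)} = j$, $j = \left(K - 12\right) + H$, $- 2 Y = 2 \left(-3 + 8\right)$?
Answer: $- \frac{346067}{7} \approx -49438.0$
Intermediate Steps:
$Y = -5$ ($Y = - \frac{2 \left(-3 + 8\right)}{2} = - \frac{2 \cdot 5}{2} = \left(- \frac{1}{2}\right) 10 = -5$)
$H = \frac{62}{7}$ ($H = \left(- \frac{1}{7}\right) \left(-62\right) = \frac{62}{7} \approx 8.8571$)
$j = - \frac{449}{7}$ ($j = \left(-61 - 12\right) + \frac{62}{7} = -73 + \frac{62}{7} = - \frac{449}{7} \approx -64.143$)
$k{\left(a,Z \right)} = - \frac{449}{7}$
$k{\left(Y,59 \right)} - 49374 = - \frac{449}{7} - 49374 = - \frac{346067}{7}$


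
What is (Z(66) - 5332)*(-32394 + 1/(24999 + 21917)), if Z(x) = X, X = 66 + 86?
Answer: 53192891605/317 ≈ 1.6780e+8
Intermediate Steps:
X = 152
Z(x) = 152
(Z(66) - 5332)*(-32394 + 1/(24999 + 21917)) = (152 - 5332)*(-32394 + 1/(24999 + 21917)) = -5180*(-32394 + 1/46916) = -5180*(-1519796903/46916) = 53192891605/317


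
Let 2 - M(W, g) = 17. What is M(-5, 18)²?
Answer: 225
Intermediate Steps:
M(W, g) = -15 (M(W, g) = 2 - 1*17 = 2 - 17 = -15)
M(-5, 18)² = (-15)² = 225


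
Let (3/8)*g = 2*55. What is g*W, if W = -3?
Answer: -880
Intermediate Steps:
g = 880/3 (g = 8*(2*55)/3 = (8/3)*110 = 880/3 ≈ 293.33)
g*W = (880/3)*(-3) = -880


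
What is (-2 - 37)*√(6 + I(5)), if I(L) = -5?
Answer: -39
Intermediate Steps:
(-2 - 37)*√(6 + I(5)) = (-2 - 37)*√(6 - 5) = -39*√1 = -39*1 = -39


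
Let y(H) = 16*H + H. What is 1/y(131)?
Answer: 1/2227 ≈ 0.00044903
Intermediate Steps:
y(H) = 17*H
1/y(131) = 1/(17*131) = 1/2227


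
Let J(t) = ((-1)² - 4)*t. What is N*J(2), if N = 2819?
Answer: -16914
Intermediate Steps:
J(t) = -3*t (J(t) = (1 - 4)*t = -3*t)
N*J(2) = 2819*(-3*2) = 2819*(-6) = -16914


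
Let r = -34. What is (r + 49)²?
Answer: 225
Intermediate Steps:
(r + 49)² = (-34 + 49)² = 15² = 225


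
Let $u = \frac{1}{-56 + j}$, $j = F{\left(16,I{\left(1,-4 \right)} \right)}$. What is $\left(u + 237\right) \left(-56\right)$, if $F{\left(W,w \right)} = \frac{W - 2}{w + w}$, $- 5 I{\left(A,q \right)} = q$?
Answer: $- \frac{358312}{27} \approx -13271.0$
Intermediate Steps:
$I{\left(A,q \right)} = - \frac{q}{5}$
$F{\left(W,w \right)} = \frac{-2 + W}{2 w}$
$j = \frac{35}{4}$ ($j = \frac{-2 + 16}{2 \left(\left(- \frac{1}{5}\right) \left(-4\right)\right)} = \frac{1}{2} \frac{1}{\frac{4}{5}} \cdot 14 = \frac{1}{2} \cdot \frac{5}{4} \cdot 14 = \frac{35}{4} \approx 8.75$)
$u = - \frac{4}{189}$ ($u = \frac{1}{-56 + \frac{35}{4}} = \frac{1}{- \frac{189}{4}} = - \frac{4}{189} \approx -0.021164$)
$\left(u + 237\right) \left(-56\right) = \left(- \frac{4}{189} + 237\right) \left(-56\right) = \frac{44789}{189} \left(-56\right) = - \frac{358312}{27}$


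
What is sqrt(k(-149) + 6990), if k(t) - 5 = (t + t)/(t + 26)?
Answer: 23*sqrt(200121)/123 ≈ 83.651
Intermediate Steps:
k(t) = 5 + 2*t/(26 + t) (k(t) = 5 + (t + t)/(t + 26) = 5 + (2*t)/(26 + t) = 5 + 2*t/(26 + t))
sqrt(k(-149) + 6990) = sqrt((130 + 7*(-149))/(26 - 149) + 6990) = sqrt((130 - 1043)/(-123) + 6990) = sqrt(-1/123*(-913) + 6990) = sqrt(913/123 + 6990) = sqrt(860683/123) = 23*sqrt(200121)/123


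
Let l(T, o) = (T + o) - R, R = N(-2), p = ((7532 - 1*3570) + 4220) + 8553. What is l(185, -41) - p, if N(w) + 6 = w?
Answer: -16583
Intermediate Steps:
N(w) = -6 + w
p = 16735 (p = ((7532 - 3570) + 4220) + 8553 = (3962 + 4220) + 8553 = 8182 + 8553 = 16735)
R = -8 (R = -6 - 2 = -8)
l(T, o) = 8 + T + o (l(T, o) = (T + o) - 1*(-8) = (T + o) + 8 = 8 + T + o)
l(185, -41) - p = (8 + 185 - 41) - 1*16735 = 152 - 16735 = -16583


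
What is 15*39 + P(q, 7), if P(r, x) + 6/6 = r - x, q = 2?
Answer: 579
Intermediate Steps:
P(r, x) = -1 + r - x (P(r, x) = -1 + (r - x) = -1 + r - x)
15*39 + P(q, 7) = 15*39 + (-1 + 2 - 1*7) = 585 + (-1 + 2 - 7) = 585 - 6 = 579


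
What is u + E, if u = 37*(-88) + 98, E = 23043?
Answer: 19885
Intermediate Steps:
u = -3158 (u = -3256 + 98 = -3158)
u + E = -3158 + 23043 = 19885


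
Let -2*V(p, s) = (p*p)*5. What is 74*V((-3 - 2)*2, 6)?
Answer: -18500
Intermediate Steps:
V(p, s) = -5*p**2/2 (V(p, s) = -p*p*5/2 = -p**2*5/2 = -5*p**2/2)
74*V((-3 - 2)*2, 6) = 74*(-5*4*(-3 - 2)**2/2) = 74*(-5*(-5*2)**2/2) = 74*(-5/2*(-10)**2) = 74*(-5/2*100) = 74*(-250) = -18500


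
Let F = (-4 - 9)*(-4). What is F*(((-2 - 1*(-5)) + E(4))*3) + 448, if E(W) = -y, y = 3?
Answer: 448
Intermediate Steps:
E(W) = -3 (E(W) = -1*3 = -3)
F = 52 (F = -13*(-4) = 52)
F*(((-2 - 1*(-5)) + E(4))*3) + 448 = 52*(((-2 - 1*(-5)) - 3)*3) + 448 = 52*(((-2 + 5) - 3)*3) + 448 = 52*((3 - 3)*3) + 448 = 52*(0*3) + 448 = 52*0 + 448 = 0 + 448 = 448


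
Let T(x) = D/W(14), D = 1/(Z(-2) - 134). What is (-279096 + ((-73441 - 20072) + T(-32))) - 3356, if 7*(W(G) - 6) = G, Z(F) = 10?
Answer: -372957281/992 ≈ -3.7597e+5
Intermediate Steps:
W(G) = 6 + G/7
D = -1/124 (D = 1/(10 - 134) = 1/(-124) = -1/124 ≈ -0.0080645)
T(x) = -1/992 (T(x) = -1/(124*(6 + (⅐)*14)) = -1/(124*(6 + 2)) = -1/124/8 = -1/124*⅛ = -1/992)
(-279096 + ((-73441 - 20072) + T(-32))) - 3356 = (-279096 + ((-73441 - 20072) - 1/992)) - 3356 = (-279096 + (-93513 - 1/992)) - 3356 = (-279096 - 92764897/992) - 3356 = -369628129/992 - 3356 = -372957281/992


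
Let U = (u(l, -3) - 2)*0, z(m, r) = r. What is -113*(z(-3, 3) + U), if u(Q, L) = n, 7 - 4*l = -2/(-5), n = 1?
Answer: -339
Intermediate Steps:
l = 33/20 (l = 7/4 - (-1)/(2*(-5)) = 7/4 - (-1)*(-1)/(2*5) = 7/4 - ¼*⅖ = 7/4 - ⅒ = 33/20 ≈ 1.6500)
u(Q, L) = 1
U = 0 (U = (1 - 2)*0 = -1*0 = 0)
-113*(z(-3, 3) + U) = -113*(3 + 0) = -113*3 = -339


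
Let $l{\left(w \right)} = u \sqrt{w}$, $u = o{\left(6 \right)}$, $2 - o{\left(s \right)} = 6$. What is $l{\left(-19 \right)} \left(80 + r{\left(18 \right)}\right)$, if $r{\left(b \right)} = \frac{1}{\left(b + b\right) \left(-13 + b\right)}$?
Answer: $- \frac{14401 i \sqrt{19}}{45} \approx - 1394.9 i$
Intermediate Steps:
$o{\left(s \right)} = -4$ ($o{\left(s \right)} = 2 - 6 = -4$)
$u = -4$
$r{\left(b \right)} = \frac{1}{2 b \left(-13 + b\right)}$
$l{\left(w \right)} = - 4 \sqrt{w}$
$l{\left(-19 \right)} \left(80 + r{\left(18 \right)}\right) = - 4 \sqrt{-19} \left(80 + \frac{1}{2 \cdot 18 \left(-13 + 18\right)}\right) = - 4 i \sqrt{19} \left(80 + \frac{1}{2} \cdot \frac{1}{18} \cdot \frac{1}{5}\right) = - 4 i \sqrt{19} \left(80 + \frac{1}{180}\right) = - 4 i \sqrt{19} \cdot \frac{14401}{180} = - \frac{14401 i \sqrt{19}}{45}$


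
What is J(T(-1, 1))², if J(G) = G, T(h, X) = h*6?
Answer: 36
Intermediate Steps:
T(h, X) = 6*h
J(T(-1, 1))² = (6*(-1))² = (-6)² = 36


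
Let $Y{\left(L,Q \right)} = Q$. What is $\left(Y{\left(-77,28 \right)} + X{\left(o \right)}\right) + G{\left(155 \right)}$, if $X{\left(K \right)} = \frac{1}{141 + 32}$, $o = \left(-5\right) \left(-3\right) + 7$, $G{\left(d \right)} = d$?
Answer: $\frac{31660}{173} \approx 183.01$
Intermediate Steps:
$o = 22$ ($o = 15 + 7 = 22$)
$X{\left(K \right)} = \frac{1}{173}$
$\left(Y{\left(-77,28 \right)} + X{\left(o \right)}\right) + G{\left(155 \right)} = \left(28 + \frac{1}{173}\right) + 155 = \frac{4845}{173} + 155 = \frac{31660}{173}$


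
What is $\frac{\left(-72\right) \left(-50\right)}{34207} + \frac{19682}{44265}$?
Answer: $\frac{64047398}{116474835} \approx 0.54988$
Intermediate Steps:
$\frac{\left(-72\right) \left(-50\right)}{34207} + \frac{19682}{44265} = 3600 \cdot \frac{1}{34207} + 19682 \cdot \frac{1}{44265} = \frac{3600}{34207} + \frac{1514}{3405} = \frac{64047398}{116474835}$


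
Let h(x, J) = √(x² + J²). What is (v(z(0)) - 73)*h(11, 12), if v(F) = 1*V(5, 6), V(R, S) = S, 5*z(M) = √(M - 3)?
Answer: -67*√265 ≈ -1090.7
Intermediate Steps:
z(M) = √(-3 + M)/5 (z(M) = √(M - 3)/5 = √(-3 + M)/5)
h(x, J) = √(J² + x²)
v(F) = 6 (v(F) = 1*6 = 6)
(v(z(0)) - 73)*h(11, 12) = (6 - 73)*√(12² + 11²) = -67*√(144 + 121) = -67*√265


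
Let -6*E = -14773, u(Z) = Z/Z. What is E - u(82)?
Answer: 14767/6 ≈ 2461.2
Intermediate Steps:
u(Z) = 1
E = 14773/6 (E = -1/6*(-14773) = 14773/6 ≈ 2462.2)
E - u(82) = 14773/6 - 1*1 = 14773/6 - 1 = 14767/6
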